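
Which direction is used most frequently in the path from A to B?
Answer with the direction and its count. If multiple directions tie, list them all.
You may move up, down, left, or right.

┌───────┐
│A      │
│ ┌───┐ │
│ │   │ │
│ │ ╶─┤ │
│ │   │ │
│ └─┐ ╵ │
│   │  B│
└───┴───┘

Directions: right, right, right, down, down, down
Counts: {'right': 3, 'down': 3}
Most common: down and right (tied at 3 times each)

Solution:

┌───────┐
│A → → ↓│
│ ┌───┐ │
│ │   │↓│
│ │ ╶─┤ │
│ │   │↓│
│ └─┐ ╵ │
│   │  B│
└───┴───┘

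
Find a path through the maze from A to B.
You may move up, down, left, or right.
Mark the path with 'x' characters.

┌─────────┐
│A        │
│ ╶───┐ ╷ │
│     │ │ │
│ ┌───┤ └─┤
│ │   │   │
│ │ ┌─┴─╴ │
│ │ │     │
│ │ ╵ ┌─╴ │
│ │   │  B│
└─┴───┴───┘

Finding the shortest path through the maze:
Path length: 8 steps
Directions: right → right → right → down → down → right → down → down

Solution:

┌─────────┐
│A x x x  │
│ ╶───┐ ╷ │
│     │x│ │
│ ┌───┤ └─┤
│ │   │x x│
│ │ ┌─┴─╴ │
│ │ │    x│
│ │ ╵ ┌─╴ │
│ │   │  B│
└─┴───┴───┘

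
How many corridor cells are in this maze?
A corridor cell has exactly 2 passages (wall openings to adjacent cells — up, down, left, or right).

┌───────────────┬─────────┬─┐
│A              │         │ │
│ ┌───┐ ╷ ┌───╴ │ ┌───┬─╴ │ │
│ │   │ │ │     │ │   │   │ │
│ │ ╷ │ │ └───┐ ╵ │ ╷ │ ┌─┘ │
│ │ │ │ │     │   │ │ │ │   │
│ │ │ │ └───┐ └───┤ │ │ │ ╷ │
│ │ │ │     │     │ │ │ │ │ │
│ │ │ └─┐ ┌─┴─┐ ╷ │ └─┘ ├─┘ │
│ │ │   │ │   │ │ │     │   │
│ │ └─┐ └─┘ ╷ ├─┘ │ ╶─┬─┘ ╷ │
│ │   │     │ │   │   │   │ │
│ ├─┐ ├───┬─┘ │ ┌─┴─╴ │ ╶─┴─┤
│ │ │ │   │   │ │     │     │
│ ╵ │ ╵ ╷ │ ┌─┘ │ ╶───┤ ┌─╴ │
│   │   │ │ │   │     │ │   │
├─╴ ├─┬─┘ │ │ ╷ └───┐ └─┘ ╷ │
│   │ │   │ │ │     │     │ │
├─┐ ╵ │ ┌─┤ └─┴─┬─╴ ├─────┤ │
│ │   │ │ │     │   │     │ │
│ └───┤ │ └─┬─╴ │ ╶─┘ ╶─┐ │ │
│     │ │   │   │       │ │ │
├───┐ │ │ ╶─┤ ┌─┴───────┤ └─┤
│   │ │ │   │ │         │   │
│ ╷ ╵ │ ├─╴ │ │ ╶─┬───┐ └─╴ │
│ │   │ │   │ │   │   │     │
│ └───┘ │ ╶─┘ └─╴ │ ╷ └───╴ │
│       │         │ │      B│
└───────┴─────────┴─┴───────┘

Counting cells with exactly 2 passages:
Total corridor cells: 160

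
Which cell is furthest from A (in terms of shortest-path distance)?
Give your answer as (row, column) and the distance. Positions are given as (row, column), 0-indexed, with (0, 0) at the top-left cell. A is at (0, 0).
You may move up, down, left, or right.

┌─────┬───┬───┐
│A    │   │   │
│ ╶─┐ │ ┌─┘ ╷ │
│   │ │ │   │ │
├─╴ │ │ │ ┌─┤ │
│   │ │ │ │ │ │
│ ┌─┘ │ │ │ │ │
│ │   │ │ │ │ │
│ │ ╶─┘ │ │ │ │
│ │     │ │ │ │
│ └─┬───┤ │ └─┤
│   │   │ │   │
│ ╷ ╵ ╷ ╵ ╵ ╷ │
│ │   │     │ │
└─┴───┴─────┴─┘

Computing BFS distances from A to all cells:
Furthest cell: (4, 6)
Distance: 26 steps

Path from A to the furthest cell:

┌─────┬───┬───┐
│A    │   │↱ ↓│
│ ╶─┐ │ ┌─┘ ╷ │
│↳ ↓│ │ │↱ ↑│↓│
├─╴ │ │ │ ┌─┤ │
│↓ ↲│ │ │↑│ │↓│
│ ┌─┘ │ │ │ │ │
│↓│   │ │↑│ │↓│
│ │ ╶─┘ │ │ │ │
│↓│     │↑│ │B│
│ └─┬───┤ │ └─┤
│↳ ↓│↱ ↓│↑│   │
│ ╷ ╵ ╷ ╵ ╵ ╷ │
│ │↳ ↑│↳ ↑  │ │
└─┴───┴─────┴─┘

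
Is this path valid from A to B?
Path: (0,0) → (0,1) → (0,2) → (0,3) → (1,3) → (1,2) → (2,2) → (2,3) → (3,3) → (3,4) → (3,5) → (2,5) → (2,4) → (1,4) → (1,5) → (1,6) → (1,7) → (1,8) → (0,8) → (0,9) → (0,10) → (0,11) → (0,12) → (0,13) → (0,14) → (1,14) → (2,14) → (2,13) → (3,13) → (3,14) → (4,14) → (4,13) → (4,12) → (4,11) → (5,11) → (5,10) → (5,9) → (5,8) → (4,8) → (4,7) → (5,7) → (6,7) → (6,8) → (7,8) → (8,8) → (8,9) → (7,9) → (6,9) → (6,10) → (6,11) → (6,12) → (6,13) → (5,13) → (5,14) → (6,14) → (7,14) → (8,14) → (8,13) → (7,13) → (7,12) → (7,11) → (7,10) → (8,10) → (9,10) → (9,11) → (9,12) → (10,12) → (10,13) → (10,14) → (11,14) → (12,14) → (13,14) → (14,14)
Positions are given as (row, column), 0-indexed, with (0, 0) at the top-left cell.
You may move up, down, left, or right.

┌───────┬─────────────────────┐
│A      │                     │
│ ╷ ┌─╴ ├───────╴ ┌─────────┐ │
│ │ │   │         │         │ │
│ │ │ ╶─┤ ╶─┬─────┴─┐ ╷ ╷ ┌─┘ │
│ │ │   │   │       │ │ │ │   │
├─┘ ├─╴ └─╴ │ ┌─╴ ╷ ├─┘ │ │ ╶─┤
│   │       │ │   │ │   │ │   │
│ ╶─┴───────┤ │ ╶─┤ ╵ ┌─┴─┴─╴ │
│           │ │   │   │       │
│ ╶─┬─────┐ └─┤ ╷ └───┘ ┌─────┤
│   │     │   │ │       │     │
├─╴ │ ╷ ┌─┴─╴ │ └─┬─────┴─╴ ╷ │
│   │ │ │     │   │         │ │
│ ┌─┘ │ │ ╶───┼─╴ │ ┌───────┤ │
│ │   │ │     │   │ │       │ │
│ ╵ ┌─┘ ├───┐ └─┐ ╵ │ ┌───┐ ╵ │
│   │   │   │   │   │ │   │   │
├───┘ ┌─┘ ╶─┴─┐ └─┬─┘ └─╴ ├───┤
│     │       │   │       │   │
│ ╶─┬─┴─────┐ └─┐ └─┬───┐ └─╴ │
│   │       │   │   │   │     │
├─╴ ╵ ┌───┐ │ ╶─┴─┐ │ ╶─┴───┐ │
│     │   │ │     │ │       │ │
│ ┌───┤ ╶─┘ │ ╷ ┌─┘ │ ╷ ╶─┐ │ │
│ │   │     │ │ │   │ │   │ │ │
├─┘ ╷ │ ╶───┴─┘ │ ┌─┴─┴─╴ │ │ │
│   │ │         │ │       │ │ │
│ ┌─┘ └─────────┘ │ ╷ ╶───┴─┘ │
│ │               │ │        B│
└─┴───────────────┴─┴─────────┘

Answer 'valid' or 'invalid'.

Checking path validity:
Result: All consecutive moves are passable.

valid

Correct solution:

┌───────┬─────────────────────┐
│A → → ↓│        ↱ → → → → → ↓│
│ ╷ ┌─╴ ├───────╴ ┌─────────┐ │
│ │ │↓ ↲│↱ → → → ↑│         │↓│
│ │ │ ╶─┤ ╶─┬─────┴─┐ ╷ ╷ ┌─┘ │
│ │ │↳ ↓│↑ ↰│       │ │ │ │↓ ↲│
├─┘ ├─╴ └─╴ │ ┌─╴ ╷ ├─┘ │ │ ╶─┤
│   │  ↳ → ↑│ │   │ │   │ │↳ ↓│
│ ╶─┴───────┤ │ ╶─┤ ╵ ┌─┴─┴─╴ │
│           │ │↓ ↰│   │↓ ← ← ↲│
│ ╶─┬─────┐ └─┤ ╷ └───┘ ┌─────┤
│   │     │   │↓│↑ ← ← ↲│  ↱ ↓│
├─╴ │ ╷ ┌─┴─╴ │ └─┬─────┴─╴ ╷ │
│   │ │ │     │↳ ↓│↱ → → → ↑│↓│
│ ┌─┘ │ │ ╶───┼─╴ │ ┌───────┤ │
│ │   │ │     │  ↓│↑│↓ ← ← ↰│↓│
│ ╵ ┌─┘ ├───┐ └─┐ ╵ │ ┌───┐ ╵ │
│   │   │   │   │↳ ↑│↓│   │↑ ↲│
├───┘ ┌─┘ ╶─┴─┐ └─┬─┘ └─╴ ├───┤
│     │       │   │  ↳ → ↓│   │
│ ╶─┬─┴─────┐ └─┐ └─┬───┐ └─╴ │
│   │       │   │   │   │↳ → ↓│
├─╴ ╵ ┌───┐ │ ╶─┴─┐ │ ╶─┴───┐ │
│     │   │ │     │ │       │↓│
│ ┌───┤ ╶─┘ │ ╷ ┌─┘ │ ╷ ╶─┐ │ │
│ │   │     │ │ │   │ │   │ │↓│
├─┘ ╷ │ ╶───┴─┘ │ ┌─┴─┴─╴ │ │ │
│   │ │         │ │       │ │↓│
│ ┌─┘ └─────────┘ │ ╷ ╶───┴─┘ │
│ │               │ │        B│
└─┴───────────────┴─┴─────────┘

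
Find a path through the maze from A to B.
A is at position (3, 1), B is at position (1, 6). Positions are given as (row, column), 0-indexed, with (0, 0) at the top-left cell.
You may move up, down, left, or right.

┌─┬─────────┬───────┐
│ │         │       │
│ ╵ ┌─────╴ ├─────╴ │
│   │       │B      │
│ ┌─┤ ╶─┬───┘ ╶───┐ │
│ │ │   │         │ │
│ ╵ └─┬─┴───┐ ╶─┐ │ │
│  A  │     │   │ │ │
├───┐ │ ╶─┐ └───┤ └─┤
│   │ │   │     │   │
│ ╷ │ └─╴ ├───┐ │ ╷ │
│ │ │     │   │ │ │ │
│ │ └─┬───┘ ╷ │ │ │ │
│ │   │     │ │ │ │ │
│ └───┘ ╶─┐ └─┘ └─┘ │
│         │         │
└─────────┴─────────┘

Finding the shortest path from (3, 1) to (1, 6):
Path length: 27 steps
Directions: right → down → down → right → right → up → left → up → right → right → down → right → right → down → down → down → right → right → up → up → up → left → up → up → left → left → up

Solution:

┌─┬─────────┬───────┐
│ │         │       │
│ ╵ ┌─────╴ ├─────╴ │
│   │       │B      │
│ ┌─┤ ╶─┬───┘ ╶───┐ │
│ │ │   │    ↑ ← ↰│ │
│ ╵ └─┬─┴───┐ ╶─┐ │ │
│  A ↓│↱ → ↓│   │↑│ │
├───┐ │ ╶─┐ └───┤ └─┤
│   │↓│↑ ↰│↳ → ↓│↑ ↰│
│ ╷ │ └─╴ ├───┐ │ ╷ │
│ │ │↳ → ↑│   │↓│ │↑│
│ │ └─┬───┘ ╷ │ │ │ │
│ │   │     │ │↓│ │↑│
│ └───┘ ╶─┐ └─┘ └─┘ │
│         │    ↳ → ↑│
└─────────┴─────────┘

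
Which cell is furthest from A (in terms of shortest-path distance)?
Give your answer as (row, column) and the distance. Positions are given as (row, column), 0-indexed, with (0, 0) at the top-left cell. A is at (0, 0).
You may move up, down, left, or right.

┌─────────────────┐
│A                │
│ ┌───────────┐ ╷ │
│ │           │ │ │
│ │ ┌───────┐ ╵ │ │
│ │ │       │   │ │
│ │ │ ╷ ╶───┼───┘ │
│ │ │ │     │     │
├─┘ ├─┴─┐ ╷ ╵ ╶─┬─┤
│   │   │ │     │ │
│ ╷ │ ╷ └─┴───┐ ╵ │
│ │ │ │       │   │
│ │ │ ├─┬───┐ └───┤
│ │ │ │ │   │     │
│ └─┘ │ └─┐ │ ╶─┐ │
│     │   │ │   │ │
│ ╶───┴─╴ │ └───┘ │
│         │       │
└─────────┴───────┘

Computing BFS distances from A to all cells:
Furthest cell: (6, 4)
Distance: 44 steps

Path from A to the furthest cell:

┌─────────────────┐
│A → → → → → → ↓  │
│ ┌───────────┐ ╷ │
│ │↓ ← ← ← ← ↰│↓│ │
│ │ ┌───────┐ ╵ │ │
│ │↓│       │↑ ↲│ │
│ │ │ ╷ ╶───┼───┘ │
│ │↓│ │     │     │
├─┘ ├─┴─┐ ╷ ╵ ╶─┬─┤
│↓ ↲│↱ ↓│ │     │ │
│ ╷ │ ╷ └─┴───┐ ╵ │
│↓│ │↑│↳ → → ↓│   │
│ │ │ ├─┬───┐ └───┤
│↓│ │↑│ │B ↰│↳ → ↓│
│ └─┘ │ └─┐ │ ╶─┐ │
│↳ → ↑│   │↑│   │↓│
│ ╶───┴─╴ │ └───┘ │
│         │↑ ← ← ↲│
└─────────┴───────┘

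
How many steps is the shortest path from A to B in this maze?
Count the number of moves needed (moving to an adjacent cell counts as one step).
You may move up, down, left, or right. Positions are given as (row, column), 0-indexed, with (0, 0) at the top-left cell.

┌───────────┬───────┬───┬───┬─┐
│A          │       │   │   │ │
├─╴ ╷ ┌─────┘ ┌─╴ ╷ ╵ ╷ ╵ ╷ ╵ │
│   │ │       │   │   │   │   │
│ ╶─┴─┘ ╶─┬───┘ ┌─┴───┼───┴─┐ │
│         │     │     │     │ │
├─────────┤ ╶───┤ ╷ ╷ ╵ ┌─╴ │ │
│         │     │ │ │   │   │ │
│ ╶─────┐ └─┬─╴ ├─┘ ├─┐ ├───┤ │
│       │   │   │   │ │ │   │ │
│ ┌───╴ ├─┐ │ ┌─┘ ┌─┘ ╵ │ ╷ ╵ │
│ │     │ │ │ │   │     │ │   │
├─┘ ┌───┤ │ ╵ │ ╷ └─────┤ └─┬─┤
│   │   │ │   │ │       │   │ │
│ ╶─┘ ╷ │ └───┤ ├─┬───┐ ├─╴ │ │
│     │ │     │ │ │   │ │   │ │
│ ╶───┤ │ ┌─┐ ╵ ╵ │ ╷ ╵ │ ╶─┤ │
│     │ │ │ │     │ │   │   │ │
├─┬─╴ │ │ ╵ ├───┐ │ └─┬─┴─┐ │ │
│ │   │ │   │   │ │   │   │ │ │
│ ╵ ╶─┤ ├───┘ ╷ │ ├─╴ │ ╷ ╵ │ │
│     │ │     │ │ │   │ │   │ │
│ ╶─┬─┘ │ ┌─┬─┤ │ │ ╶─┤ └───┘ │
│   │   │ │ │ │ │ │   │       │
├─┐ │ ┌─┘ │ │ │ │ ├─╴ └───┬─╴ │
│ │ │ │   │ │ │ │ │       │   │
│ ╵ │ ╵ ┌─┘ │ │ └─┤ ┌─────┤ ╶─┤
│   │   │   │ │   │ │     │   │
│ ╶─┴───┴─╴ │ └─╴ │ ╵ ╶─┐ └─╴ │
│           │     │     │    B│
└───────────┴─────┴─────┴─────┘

Using BFS to find shortest path:
Start: (0, 0), End: (14, 14)
Path found:
(0,0) → (0,1) → (1,1) → (1,0) → (2,0) → (2,1) → (2,2) → (2,3) → (1,3) → (1,4) → (1,5) → (1,6) → (0,6) → (0,7) → (0,8) → (0,9) → (1,9) → (1,10) → (0,10) → (0,11) → (1,11) → (1,12) → (0,12) → (0,13) → (1,13) → (1,14) → (2,14) → (3,14) → (4,14) → (5,14) → (5,13) → (4,13) → (4,12) → (5,12) → (6,12) → (6,13) → (7,13) → (7,12) → (8,12) → (8,13) → (9,13) → (10,13) → (10,12) → (9,12) → (9,11) → (10,11) → (11,11) → (11,12) → (11,13) → (11,14) → (12,14) → (12,13) → (13,13) → (13,14) → (14,14)
Number of steps: 54

Solution:

┌───────────┬───────┬───┬───┬─┐
│A ↓        │↱ → → ↓│↱ ↓│↱ ↓│ │
├─╴ ╷ ┌─────┘ ┌─╴ ╷ ╵ ╷ ╵ ╷ ╵ │
│↓ ↲│ │↱ → → ↑│   │↳ ↑│↳ ↑│↳ ↓│
│ ╶─┴─┘ ╶─┬───┘ ┌─┴───┼───┴─┐ │
│↳ → → ↑  │     │     │     │↓│
├─────────┤ ╶───┤ ╷ ╷ ╵ ┌─╴ │ │
│         │     │ │ │   │   │↓│
│ ╶─────┐ └─┬─╴ ├─┘ ├─┐ ├───┤ │
│       │   │   │   │ │ │↓ ↰│↓│
│ ┌───╴ ├─┐ │ ┌─┘ ┌─┘ ╵ │ ╷ ╵ │
│ │     │ │ │ │   │     │↓│↑ ↲│
├─┘ ┌───┤ │ ╵ │ ╷ └─────┤ └─┬─┤
│   │   │ │   │ │       │↳ ↓│ │
│ ╶─┘ ╷ │ └───┤ ├─┬───┐ ├─╴ │ │
│     │ │     │ │ │   │ │↓ ↲│ │
│ ╶───┤ │ ┌─┐ ╵ ╵ │ ╷ ╵ │ ╶─┤ │
│     │ │ │ │     │ │   │↳ ↓│ │
├─┬─╴ │ │ ╵ ├───┐ │ └─┬─┴─┐ │ │
│ │   │ │   │   │ │   │↓ ↰│↓│ │
│ ╵ ╶─┤ ├───┘ ╷ │ ├─╴ │ ╷ ╵ │ │
│     │ │     │ │ │   │↓│↑ ↲│ │
│ ╶─┬─┘ │ ┌─┬─┤ │ │ ╶─┤ └───┘ │
│   │   │ │ │ │ │ │   │↳ → → ↓│
├─┐ │ ┌─┘ │ │ │ │ ├─╴ └───┬─╴ │
│ │ │ │   │ │ │ │ │       │↓ ↲│
│ ╵ │ ╵ ┌─┘ │ │ └─┤ ┌─────┤ ╶─┤
│   │   │   │ │   │ │     │↳ ↓│
│ ╶─┴───┴─╴ │ └─╴ │ ╵ ╶─┐ └─╴ │
│           │     │     │    B│
└───────────┴─────┴─────┴─────┘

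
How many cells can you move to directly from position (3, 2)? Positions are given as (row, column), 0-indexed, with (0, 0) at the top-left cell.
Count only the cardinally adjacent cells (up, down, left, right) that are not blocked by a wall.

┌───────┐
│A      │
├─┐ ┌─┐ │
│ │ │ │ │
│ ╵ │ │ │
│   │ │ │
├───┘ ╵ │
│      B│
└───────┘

Checking passable neighbors of (3, 2):
Neighbors: (2, 2), (3, 1), (3, 3)
Count: 3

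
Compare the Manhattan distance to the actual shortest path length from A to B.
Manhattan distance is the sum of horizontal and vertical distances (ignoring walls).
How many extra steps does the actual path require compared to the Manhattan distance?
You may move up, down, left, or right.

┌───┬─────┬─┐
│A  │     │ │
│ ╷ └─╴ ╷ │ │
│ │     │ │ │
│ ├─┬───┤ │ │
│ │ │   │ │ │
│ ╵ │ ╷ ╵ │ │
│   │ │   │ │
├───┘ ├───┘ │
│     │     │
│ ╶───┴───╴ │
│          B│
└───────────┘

Manhattan distance: |5 - 0| + |5 - 0| = 10
Actual path length: 22
Extra steps: 22 - 10 = 12

Solution:

┌───┬─────┬─┐
│A ↓│  ↱ ↓│ │
│ ╷ └─╴ ╷ │ │
│ │↳ → ↑│↓│ │
│ ├─┬───┤ │ │
│ │ │↓ ↰│↓│ │
│ ╵ │ ╷ ╵ │ │
│   │↓│↑ ↲│ │
├───┘ ├───┘ │
│↓ ← ↲│     │
│ ╶───┴───╴ │
│↳ → → → → B│
└───────────┘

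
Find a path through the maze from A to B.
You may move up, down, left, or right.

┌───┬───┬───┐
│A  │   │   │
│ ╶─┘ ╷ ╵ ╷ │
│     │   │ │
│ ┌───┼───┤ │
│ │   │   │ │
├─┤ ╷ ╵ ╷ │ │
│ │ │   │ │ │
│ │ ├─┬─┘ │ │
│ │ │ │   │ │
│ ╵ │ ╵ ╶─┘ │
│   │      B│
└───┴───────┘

Finding the shortest path through the maze:
Path length: 14 steps
Directions: down → right → right → up → right → down → right → up → right → down → down → down → down → down

Solution:

┌───┬───┬───┐
│A  │↱ ↓│↱ ↓│
│ ╶─┘ ╷ ╵ ╷ │
│↳ → ↑│↳ ↑│↓│
│ ┌───┼───┤ │
│ │   │   │↓│
├─┤ ╷ ╵ ╷ │ │
│ │ │   │ │↓│
│ │ ├─┬─┘ │ │
│ │ │ │   │↓│
│ ╵ │ ╵ ╶─┘ │
│   │      B│
└───┴───────┘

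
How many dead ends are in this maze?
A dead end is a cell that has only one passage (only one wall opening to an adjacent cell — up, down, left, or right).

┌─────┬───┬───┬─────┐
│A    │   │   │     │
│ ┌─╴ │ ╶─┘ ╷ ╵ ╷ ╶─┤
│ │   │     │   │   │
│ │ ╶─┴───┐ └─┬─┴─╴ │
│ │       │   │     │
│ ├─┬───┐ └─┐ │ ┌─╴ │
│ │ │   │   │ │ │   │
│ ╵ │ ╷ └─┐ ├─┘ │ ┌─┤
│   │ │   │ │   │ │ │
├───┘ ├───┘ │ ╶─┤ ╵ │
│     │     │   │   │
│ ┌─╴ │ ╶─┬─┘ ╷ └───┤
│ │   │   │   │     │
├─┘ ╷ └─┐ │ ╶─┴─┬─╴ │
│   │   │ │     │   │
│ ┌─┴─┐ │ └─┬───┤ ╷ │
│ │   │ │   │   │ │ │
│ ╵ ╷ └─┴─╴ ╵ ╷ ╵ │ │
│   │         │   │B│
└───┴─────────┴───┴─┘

Checking each cell for number of passages:

Dead ends found at positions:
  (0, 4)
  (0, 9)
  (3, 1)
  (3, 6)
  (4, 4)
  (4, 9)
  (6, 0)
  (7, 7)
  (8, 3)
  (9, 9)
Total dead ends: 10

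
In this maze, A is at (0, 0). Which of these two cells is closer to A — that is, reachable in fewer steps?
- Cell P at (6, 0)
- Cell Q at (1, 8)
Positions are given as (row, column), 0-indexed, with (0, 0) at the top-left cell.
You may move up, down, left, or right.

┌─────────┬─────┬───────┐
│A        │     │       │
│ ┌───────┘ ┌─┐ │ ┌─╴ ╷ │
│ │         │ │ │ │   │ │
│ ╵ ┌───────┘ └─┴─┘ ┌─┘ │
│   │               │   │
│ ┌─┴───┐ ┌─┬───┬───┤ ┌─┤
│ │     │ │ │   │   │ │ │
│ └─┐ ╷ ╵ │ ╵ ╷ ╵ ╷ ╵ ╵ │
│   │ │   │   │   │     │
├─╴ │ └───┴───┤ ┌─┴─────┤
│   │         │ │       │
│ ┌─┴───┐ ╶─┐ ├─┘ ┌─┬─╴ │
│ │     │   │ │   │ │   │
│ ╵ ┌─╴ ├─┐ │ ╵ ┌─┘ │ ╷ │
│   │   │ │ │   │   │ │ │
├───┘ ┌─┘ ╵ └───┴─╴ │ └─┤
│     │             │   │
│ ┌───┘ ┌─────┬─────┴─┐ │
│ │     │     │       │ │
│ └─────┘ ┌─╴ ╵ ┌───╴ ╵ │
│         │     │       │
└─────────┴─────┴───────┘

Shortest path A → P at (6, 0): 8 steps
Shortest path A → Q at (1, 8): 73 steps

P is closer (8 steps vs 73 steps).

Path to P:

┌─────────┬─────┬───────┐
│A        │     │       │
│ ┌───────┘ ┌─┐ │ ┌─╴ ╷ │
│↓│         │ │ │ │   │ │
│ ╵ ┌───────┘ └─┴─┘ ┌─┘ │
│↓  │               │   │
│ ┌─┴───┐ ┌─┬───┬───┤ ┌─┤
│↓│     │ │ │   │   │ │ │
│ └─┐ ╷ ╵ │ ╵ ╷ ╵ ╷ ╵ ╵ │
│↳ ↓│ │   │   │   │     │
├─╴ │ └───┴───┤ ┌─┴─────┤
│↓ ↲│         │ │       │
│ ┌─┴───┐ ╶─┐ ├─┘ ┌─┬─╴ │
│P│     │   │ │   │ │   │
│ ╵ ┌─╴ ├─┐ │ ╵ ┌─┘ │ ╷ │
│   │   │ │ │   │   │ │ │
├───┘ ┌─┘ ╵ └───┴─╴ │ └─┤
│     │             │   │
│ ┌───┘ ┌─────┬─────┴─┐ │
│ │     │     │       │ │
│ └─────┘ ┌─╴ ╵ ┌───╴ ╵ │
│         │     │       │
└─────────┴─────┴───────┘

Path to Q:

┌─────────┬─────┬───────┐
│A        │     │↓ ← ↰  │
│ ┌───────┘ ┌─┐ │ ┌─╴ ╷ │
│↓│         │ │ │Q│↱ ↑│ │
│ ╵ ┌───────┘ └─┴─┘ ┌─┘ │
│↓  │    ↱ → → → → ↑│   │
│ ┌─┴───┐ ┌─┬───┬───┤ ┌─┤
│↓│  ↱ ↓│↑│ │   │   │ │ │
│ └─┐ ╷ ╵ │ ╵ ╷ ╵ ╷ ╵ ╵ │
│↳ ↓│↑│↳ ↑│   │   │     │
├─╴ │ └───┴───┤ ┌─┴─────┤
│↓ ↲│↑ ← ← ← ↰│ │↓ ← ← ↰│
│ ┌─┴───┐ ╶─┐ ├─┘ ┌─┬─╴ │
│↓│↱ → ↓│   │↑│↓ ↲│ │↱ ↑│
│ ╵ ┌─╴ ├─┐ │ ╵ ┌─┘ │ ╷ │
│↳ ↑│↓ ↲│ │ │↑ ↲│   │↑│ │
├───┘ ┌─┘ ╵ └───┴─╴ │ └─┤
│↓ ← ↲│             │↑ ↰│
│ ┌───┘ ┌─────┬─────┴─┐ │
│↓│     │↱ → ↓│↱ → → ↓│↑│
│ └─────┘ ┌─╴ ╵ ┌───╴ ╵ │
│↳ → → → ↑│  ↳ ↑│    ↳ ↑│
└─────────┴─────┴───────┘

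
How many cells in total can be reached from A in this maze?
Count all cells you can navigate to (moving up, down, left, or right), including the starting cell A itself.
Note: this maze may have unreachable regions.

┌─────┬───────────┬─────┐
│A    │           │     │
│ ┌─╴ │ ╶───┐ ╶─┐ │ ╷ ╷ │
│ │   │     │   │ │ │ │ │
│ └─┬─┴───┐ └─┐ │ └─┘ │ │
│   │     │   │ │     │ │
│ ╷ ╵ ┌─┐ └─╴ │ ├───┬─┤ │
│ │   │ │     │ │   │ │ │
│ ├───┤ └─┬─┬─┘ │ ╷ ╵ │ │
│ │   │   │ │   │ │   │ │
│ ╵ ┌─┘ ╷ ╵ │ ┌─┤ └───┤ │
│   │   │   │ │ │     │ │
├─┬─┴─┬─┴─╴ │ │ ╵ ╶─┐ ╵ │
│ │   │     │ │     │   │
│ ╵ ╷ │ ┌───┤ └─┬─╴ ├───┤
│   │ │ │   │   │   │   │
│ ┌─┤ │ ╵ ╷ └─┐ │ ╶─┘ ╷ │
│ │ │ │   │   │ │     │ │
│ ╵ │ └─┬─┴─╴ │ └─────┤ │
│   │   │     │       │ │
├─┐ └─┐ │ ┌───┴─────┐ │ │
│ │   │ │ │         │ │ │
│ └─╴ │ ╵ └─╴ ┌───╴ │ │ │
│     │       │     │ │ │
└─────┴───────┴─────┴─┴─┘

Using BFS/flood-fill to find all reachable cells from A:
Maze size: 12 × 12 = 144 total cells
54 cell(s) are walled off and cannot be reached from A.
Reachable cells: 90

Reachable region (· marks reachable cells):

┌─────┬───────────┬─────┐
│A · ·│· · · · · ·│· · ·│
│ ┌─╴ │ ╶───┐ ╶─┐ │ ╷ ╷ │
│·│· ·│· · ·│· ·│·│·│·│·│
│ └─┬─┴───┐ └─┐ │ └─┘ │ │
│· ·│· · ·│· ·│·│· · ·│·│
│ ╷ ╵ ┌─┐ └─╴ │ ├───┬─┤ │
│·│· ·│ │· · ·│·│· ·│·│·│
│ ├───┤ └─┬─┬─┘ │ ╷ ╵ │ │
│·│· ·│   │ │· ·│·│· ·│·│
│ ╵ ┌─┘ ╷ ╵ │ ┌─┤ └───┤ │
│· ·│   │   │·│·│· · ·│·│
├─┬─┴─┬─┴─╴ │ │ ╵ ╶─┐ ╵ │
│ │   │     │·│· · ·│· ·│
│ ╵ ╷ │ ┌───┤ └─┬─╴ ├───┤
│   │ │ │   │· ·│· ·│· ·│
│ ┌─┤ │ ╵ ╷ └─┐ │ ╶─┘ ╷ │
│ │ │ │   │   │·│· · ·│·│
│ ╵ │ └─┬─┴─╴ │ └─────┤ │
│   │   │     │· · · ·│·│
├─┐ └─┐ │ ┌───┴─────┐ │ │
│ │   │ │ │         │·│·│
│ └─╴ │ ╵ └─╴ ┌───╴ │ │ │
│     │       │     │·│·│
└─────┴───────┴─────┴─┴─┘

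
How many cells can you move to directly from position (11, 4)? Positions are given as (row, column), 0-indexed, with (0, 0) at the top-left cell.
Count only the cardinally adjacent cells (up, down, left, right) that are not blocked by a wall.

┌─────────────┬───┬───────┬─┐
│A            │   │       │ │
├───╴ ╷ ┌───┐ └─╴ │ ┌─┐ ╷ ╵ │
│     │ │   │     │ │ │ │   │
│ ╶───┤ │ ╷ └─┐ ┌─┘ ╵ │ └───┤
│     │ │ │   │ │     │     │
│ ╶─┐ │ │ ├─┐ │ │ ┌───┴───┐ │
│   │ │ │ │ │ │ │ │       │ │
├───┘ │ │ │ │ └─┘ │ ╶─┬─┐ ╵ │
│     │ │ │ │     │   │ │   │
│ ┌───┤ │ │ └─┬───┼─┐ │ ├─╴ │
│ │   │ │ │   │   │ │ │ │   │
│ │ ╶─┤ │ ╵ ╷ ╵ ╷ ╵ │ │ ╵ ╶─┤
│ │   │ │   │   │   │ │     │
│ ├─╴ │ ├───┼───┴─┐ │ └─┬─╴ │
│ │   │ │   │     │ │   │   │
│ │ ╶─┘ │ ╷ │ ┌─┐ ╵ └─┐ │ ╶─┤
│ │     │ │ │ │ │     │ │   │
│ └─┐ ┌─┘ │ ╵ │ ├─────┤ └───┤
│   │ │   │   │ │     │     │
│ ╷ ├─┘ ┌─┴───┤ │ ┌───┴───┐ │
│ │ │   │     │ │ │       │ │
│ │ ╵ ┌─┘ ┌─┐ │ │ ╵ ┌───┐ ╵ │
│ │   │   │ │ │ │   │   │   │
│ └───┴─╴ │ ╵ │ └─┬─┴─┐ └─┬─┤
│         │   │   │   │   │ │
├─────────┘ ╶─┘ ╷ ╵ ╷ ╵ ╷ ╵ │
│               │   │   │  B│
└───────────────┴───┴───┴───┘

Checking passable neighbors of (11, 4):
Neighbors: (10, 4), (12, 4), (11, 3)
Count: 3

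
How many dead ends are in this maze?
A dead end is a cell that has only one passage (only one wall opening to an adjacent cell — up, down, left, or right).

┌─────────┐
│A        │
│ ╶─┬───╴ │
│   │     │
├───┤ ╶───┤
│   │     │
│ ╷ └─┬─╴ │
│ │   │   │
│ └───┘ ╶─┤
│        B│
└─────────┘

Checking each cell for number of passages:

Dead ends found at positions:
  (1, 1)
  (3, 2)
  (4, 4)
Total dead ends: 3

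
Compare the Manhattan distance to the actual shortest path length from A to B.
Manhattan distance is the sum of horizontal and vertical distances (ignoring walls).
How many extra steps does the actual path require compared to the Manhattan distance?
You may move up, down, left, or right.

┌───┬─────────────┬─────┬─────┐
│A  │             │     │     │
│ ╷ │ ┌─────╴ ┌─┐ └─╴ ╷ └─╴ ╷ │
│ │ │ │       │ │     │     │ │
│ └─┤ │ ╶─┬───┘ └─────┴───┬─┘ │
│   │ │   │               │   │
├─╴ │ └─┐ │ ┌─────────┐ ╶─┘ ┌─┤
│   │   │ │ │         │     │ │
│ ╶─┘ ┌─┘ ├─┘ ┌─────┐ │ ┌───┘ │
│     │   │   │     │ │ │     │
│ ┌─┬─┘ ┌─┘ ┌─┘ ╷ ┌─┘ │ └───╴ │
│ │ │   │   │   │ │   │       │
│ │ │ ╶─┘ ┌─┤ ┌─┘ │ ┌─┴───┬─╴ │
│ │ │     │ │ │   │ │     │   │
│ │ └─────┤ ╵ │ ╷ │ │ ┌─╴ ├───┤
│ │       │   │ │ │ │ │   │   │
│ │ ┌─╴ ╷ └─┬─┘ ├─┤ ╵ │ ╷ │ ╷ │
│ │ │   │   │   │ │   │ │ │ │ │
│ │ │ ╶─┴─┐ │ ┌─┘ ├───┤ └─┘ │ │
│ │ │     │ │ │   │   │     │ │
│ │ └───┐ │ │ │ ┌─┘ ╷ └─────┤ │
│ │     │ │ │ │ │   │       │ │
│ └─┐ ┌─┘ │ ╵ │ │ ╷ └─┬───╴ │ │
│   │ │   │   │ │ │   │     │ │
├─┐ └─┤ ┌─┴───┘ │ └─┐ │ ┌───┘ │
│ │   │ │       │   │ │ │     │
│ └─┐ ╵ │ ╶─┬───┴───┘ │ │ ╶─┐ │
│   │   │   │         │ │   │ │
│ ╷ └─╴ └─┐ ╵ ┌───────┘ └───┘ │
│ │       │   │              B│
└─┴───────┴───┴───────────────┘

Manhattan distance: |14 - 0| + |14 - 0| = 28
Actual path length: 66
Extra steps: 66 - 28 = 38

Solution:

┌───┬─────────────┬─────┬─────┐
│A  │↱ → → → ↓    │     │     │
│ ╷ │ ┌─────╴ ┌─┐ └─╴ ╷ └─╴ ╷ │
│↓│ │↑│↓ ← ← ↲│ │     │     │ │
│ └─┤ │ ╶─┬───┘ └─────┴───┬─┘ │
│↳ ↓│↑│↳ ↓│               │   │
├─╴ │ └─┐ │ ┌─────────┐ ╶─┘ ┌─┤
│↓ ↲│↑  │↓│ │↱ → → → ↓│     │ │
│ ╶─┘ ┌─┘ ├─┘ ┌─────┐ │ ┌───┘ │
│↳ → ↑│↓ ↲│↱ ↑│     │↓│ │     │
│ ┌─┬─┘ ┌─┘ ┌─┘ ╷ ┌─┘ │ └───╴ │
│ │ │↓ ↲│↱ ↑│   │ │↓ ↲│       │
│ │ │ ╶─┘ ┌─┤ ┌─┘ │ ┌─┴───┬─╴ │
│ │ │↳ → ↑│ │ │   │↓│↱ → ↓│   │
│ │ └─────┤ ╵ │ ╷ │ │ ┌─╴ ├───┤
│ │       │   │ │ │↓│↑│↓ ↲│↱ ↓│
│ │ ┌─╴ ╷ └─┬─┘ ├─┤ ╵ │ ╷ │ ╷ │
│ │ │   │   │   │ │↳ ↑│↓│ │↑│↓│
│ │ │ ╶─┴─┐ │ ┌─┘ ├───┤ └─┘ │ │
│ │ │     │ │ │   │   │↳ → ↑│↓│
│ │ └───┐ │ │ │ ┌─┘ ╷ └─────┤ │
│ │     │ │ │ │ │   │       │↓│
│ └─┐ ┌─┘ │ ╵ │ │ ╷ └─┬───╴ │ │
│   │ │   │   │ │ │   │     │↓│
├─┐ └─┤ ┌─┴───┘ │ └─┐ │ ┌───┘ │
│ │   │ │       │   │ │ │    ↓│
│ └─┐ ╵ │ ╶─┬───┴───┘ │ │ ╶─┐ │
│   │   │   │         │ │   │↓│
│ ╷ └─╴ └─┐ ╵ ┌───────┘ └───┘ │
│ │       │   │              B│
└─┴───────┴───┴───────────────┘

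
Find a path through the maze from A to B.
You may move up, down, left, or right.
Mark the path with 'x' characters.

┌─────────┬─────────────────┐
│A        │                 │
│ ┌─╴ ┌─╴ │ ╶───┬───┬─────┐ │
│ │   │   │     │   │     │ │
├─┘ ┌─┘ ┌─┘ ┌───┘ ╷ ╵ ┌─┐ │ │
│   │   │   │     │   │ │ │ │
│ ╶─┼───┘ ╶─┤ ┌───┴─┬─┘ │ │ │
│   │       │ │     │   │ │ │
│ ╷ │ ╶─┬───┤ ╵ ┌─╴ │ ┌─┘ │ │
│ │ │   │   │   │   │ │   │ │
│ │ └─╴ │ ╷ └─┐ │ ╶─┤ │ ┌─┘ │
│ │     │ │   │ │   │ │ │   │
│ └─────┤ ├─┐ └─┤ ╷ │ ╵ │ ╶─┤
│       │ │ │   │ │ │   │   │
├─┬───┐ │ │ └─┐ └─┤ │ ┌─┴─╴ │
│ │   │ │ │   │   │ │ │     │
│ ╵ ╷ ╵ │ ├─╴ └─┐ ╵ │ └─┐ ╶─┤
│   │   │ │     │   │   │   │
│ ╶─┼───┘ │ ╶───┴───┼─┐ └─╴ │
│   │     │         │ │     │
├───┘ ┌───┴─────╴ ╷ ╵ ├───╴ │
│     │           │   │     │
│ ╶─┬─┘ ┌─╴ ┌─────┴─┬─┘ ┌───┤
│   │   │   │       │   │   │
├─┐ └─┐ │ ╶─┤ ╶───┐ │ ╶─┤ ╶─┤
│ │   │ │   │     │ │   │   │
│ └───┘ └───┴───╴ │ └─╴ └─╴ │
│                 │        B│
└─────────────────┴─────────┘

Finding the shortest path through the maze:
Path length: 52 steps
Directions: right → right → down → left → down → left → down → right → down → down → right → right → up → left → up → right → right → up → right → up → up → right → right → right → right → right → right → right → right → down → down → down → down → down → left → down → right → down → left → down → right → down → down → left → left → down → left → down → right → down → right → right

Solution:

┌─────────┬─────────────────┐
│A x x    │x x x x x x x x x│
│ ┌─╴ ┌─╴ │ ╶───┬───┬─────┐ │
│ │x x│   │x    │   │     │x│
├─┘ ┌─┘ ┌─┘ ┌───┘ ╷ ╵ ┌─┐ │ │
│x x│   │x x│     │   │ │ │x│
│ ╶─┼───┘ ╶─┤ ┌───┴─┬─┘ │ │ │
│x x│x x x  │ │     │   │ │x│
│ ╷ │ ╶─┬───┤ ╵ ┌─╴ │ ┌─┘ │ │
│ │x│x x│   │   │   │ │   │x│
│ │ └─╴ │ ╷ └─┐ │ ╶─┤ │ ┌─┘ │
│ │x x x│ │   │ │   │ │ │x x│
│ └─────┤ ├─┐ └─┤ ╷ │ ╵ │ ╶─┤
│       │ │ │   │ │ │   │x x│
├─┬───┐ │ │ └─┐ └─┤ │ ┌─┴─╴ │
│ │   │ │ │   │   │ │ │  x x│
│ ╵ ╷ ╵ │ ├─╴ └─┐ ╵ │ └─┐ ╶─┤
│   │   │ │     │   │   │x x│
│ ╶─┼───┘ │ ╶───┴───┼─┐ └─╴ │
│   │     │         │ │    x│
├───┘ ┌───┴─────╴ ╷ ╵ ├───╴ │
│     │           │   │x x x│
│ ╶─┬─┘ ┌─╴ ┌─────┴─┬─┘ ┌───┤
│   │   │   │       │x x│   │
├─┐ └─┐ │ ╶─┤ ╶───┐ │ ╶─┤ ╶─┤
│ │   │ │   │     │ │x x│   │
│ └───┘ └───┴───╴ │ └─╴ └─╴ │
│                 │    x x B│
└─────────────────┴─────────┘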